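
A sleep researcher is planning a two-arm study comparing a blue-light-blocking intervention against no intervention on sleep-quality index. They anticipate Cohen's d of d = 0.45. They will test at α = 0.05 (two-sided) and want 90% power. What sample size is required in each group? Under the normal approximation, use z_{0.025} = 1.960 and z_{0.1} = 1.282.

n = 104 per group

For two independent groups with equal n: n = 2·((z_{α/2} + z_β) / d)².
z_{α/2} + z_β = 1.960 + 1.282 = 3.242.
n = 2 × (3.242 / 0.45)² = 2 × 7.204² = 2 × 51.90 = 103.8.
Round up to the next whole participant.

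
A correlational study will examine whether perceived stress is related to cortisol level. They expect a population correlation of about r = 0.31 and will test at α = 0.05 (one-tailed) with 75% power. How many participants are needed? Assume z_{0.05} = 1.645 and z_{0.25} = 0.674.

Fisher's z: C = ½·ln((1+r)/(1−r)) = ½·ln(1.8986) = 0.3205.
n = ((z_{α} + z_β)/C)² + 3.
(1.645 + 0.674) / 0.3205 = 2.319 / 0.3205 = 7.236.
n = 7.236² + 3 = 52.35 + 3 = 55.4.
Round up.

n = 56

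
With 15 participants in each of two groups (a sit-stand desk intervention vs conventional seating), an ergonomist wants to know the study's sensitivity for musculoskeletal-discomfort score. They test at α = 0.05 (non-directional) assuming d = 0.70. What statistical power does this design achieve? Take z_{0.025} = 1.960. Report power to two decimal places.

power ≈ 0.48

For two equal groups, power = Φ(d·√(n/2) − z_{α/2}).
d·√(n/2) = 0.70 × √(15/2) = 0.70 × 2.739 = 1.917.
z_β = 1.917 − 1.960 = -0.043.
Power = Φ(-0.043) = 0.483.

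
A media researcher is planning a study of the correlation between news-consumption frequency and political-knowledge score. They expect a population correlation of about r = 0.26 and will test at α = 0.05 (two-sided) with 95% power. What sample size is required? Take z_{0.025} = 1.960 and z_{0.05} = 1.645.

n = 187

Fisher's z: C = ½·ln((1+r)/(1−r)) = ½·ln(1.7027) = 0.2661.
n = ((z_{α/2} + z_β)/C)² + 3.
(1.960 + 1.645) / 0.2661 = 3.605 / 0.2661 = 13.548.
n = 13.548² + 3 = 183.54 + 3 = 186.5.
Round up.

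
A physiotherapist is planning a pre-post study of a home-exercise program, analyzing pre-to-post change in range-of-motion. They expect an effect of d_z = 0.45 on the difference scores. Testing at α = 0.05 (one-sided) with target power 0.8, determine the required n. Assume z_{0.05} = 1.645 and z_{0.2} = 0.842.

n = 31 pairs

For a paired (one-sample on differences) test: n = ((z_{α} + z_β) / d)².
z_{α} + z_β = 1.645 + 0.842 = 2.487.
n = (2.487 / 0.45)² = 5.527² = 30.54.
Round up.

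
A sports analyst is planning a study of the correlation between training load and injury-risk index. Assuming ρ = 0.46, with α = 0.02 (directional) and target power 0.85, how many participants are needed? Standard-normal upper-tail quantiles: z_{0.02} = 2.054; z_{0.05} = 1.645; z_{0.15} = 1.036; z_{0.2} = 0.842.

n = 42

Fisher's z: C = ½·ln((1+r)/(1−r)) = ½·ln(2.7037) = 0.4973.
n = ((z_{α} + z_β)/C)² + 3.
(2.054 + 1.036) / 0.4973 = 3.090 / 0.4973 = 6.214.
n = 6.214² + 3 = 38.61 + 3 = 41.6.
Round up.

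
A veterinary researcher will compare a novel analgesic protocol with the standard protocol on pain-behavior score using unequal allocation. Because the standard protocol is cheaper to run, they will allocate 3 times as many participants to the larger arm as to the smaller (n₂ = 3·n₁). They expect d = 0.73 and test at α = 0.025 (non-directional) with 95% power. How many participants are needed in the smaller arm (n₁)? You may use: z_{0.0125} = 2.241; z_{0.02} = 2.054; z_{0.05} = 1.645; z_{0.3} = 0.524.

With allocation ratio k = n₂/n₁ = 3, Var(x̄₁−x̄₂) = σ²(1/n₁ + 1/(k·n₁)) = σ²·(k+1)/(k·n₁).
So n₁ = (1 + 1/k)·((z_{α/2} + z_β)/d)² = 1.333 × (3.886/0.73)².
n₁ = 1.333 × 28.34 = 37.8.
Round up: n₁ = 38, giving n₂ = 3 × 38 = 114.

n₁ = 38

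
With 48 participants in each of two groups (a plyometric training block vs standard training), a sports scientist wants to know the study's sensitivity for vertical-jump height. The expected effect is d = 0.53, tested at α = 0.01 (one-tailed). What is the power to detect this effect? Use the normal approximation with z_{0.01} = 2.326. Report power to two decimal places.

For two equal groups, power = Φ(d·√(n/2) − z_{α}).
d·√(n/2) = 0.53 × √(48/2) = 0.53 × 4.899 = 2.596.
z_β = 2.596 − 2.326 = 0.270.
Power = Φ(0.270) = 0.607.

power ≈ 0.61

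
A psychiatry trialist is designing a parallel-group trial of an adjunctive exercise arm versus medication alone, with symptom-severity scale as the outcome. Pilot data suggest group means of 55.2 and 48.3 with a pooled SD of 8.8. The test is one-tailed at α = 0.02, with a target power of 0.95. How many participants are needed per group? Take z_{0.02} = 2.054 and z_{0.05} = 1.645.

n = 45 per group

Cohen's d = |M₁ − M₂| / SD_pooled = |55.2 − 48.3| / 8.8 = 6.9 / 8.8 = 0.784.
For two independent groups with equal n: n = 2·((z_{α} + z_β) / d)².
z_{α} + z_β = 2.054 + 1.645 = 3.699.
n = 2 × (3.699 / 0.784)² = 2 × 4.718² = 2 × 22.26 = 44.5.
Round up to the next whole participant.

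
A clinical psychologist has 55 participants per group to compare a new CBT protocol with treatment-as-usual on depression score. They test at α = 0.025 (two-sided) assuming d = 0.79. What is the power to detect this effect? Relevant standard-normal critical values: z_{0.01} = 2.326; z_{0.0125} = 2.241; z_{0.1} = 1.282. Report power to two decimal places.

For two equal groups, power = Φ(d·√(n/2) − z_{α/2}).
d·√(n/2) = 0.79 × √(55/2) = 0.79 × 5.244 = 4.143.
z_β = 4.143 − 2.241 = 1.902.
Power = Φ(1.902) = 0.971.

power ≈ 0.97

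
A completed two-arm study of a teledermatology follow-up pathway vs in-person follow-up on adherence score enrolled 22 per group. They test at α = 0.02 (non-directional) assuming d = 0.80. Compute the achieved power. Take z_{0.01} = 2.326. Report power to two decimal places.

power ≈ 0.63

For two equal groups, power = Φ(d·√(n/2) − z_{α/2}).
d·√(n/2) = 0.80 × √(22/2) = 0.80 × 3.317 = 2.653.
z_β = 2.653 − 2.326 = 0.327.
Power = Φ(0.327) = 0.628.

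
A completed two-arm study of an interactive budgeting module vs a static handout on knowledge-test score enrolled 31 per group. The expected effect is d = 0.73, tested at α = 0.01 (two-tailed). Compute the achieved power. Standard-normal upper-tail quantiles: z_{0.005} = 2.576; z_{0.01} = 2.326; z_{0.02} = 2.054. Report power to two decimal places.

power ≈ 0.62

For two equal groups, power = Φ(d·√(n/2) − z_{α/2}).
d·√(n/2) = 0.73 × √(31/2) = 0.73 × 3.937 = 2.874.
z_β = 2.874 − 2.576 = 0.298.
Power = Φ(0.298) = 0.617.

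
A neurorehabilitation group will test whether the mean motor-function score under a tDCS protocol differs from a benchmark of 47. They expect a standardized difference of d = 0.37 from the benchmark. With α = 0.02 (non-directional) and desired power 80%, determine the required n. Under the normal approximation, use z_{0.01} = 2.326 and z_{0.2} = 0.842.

n = 74

For a one-sample test: n = ((z_{α/2} + z_β) / d)².
z_{α/2} + z_β = 2.326 + 0.842 = 3.168.
n = (3.168 / 0.37)² = 8.562² = 73.31.
Round up.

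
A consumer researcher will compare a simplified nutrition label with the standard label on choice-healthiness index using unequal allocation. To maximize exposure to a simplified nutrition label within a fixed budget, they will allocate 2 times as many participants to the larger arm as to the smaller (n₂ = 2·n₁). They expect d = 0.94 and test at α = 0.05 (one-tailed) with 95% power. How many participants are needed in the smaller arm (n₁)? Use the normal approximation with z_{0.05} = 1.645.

With allocation ratio k = n₂/n₁ = 2, Var(x̄₁−x̄₂) = σ²(1/n₁ + 1/(k·n₁)) = σ²·(k+1)/(k·n₁).
So n₁ = (1 + 1/k)·((z_{α} + z_β)/d)² = 1.500 × (3.290/0.94)².
n₁ = 1.500 × 12.25 = 18.4.
Round up: n₁ = 19, giving n₂ = 2 × 19 = 38.

n₁ = 19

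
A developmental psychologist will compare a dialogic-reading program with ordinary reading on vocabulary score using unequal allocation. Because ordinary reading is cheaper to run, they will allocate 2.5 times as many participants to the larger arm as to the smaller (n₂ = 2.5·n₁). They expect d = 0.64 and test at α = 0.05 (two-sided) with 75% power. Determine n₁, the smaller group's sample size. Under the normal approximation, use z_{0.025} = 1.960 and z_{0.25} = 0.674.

n₁ = 24

With allocation ratio k = n₂/n₁ = 2.5, Var(x̄₁−x̄₂) = σ²(1/n₁ + 1/(k·n₁)) = σ²·(k+1)/(k·n₁).
So n₁ = (1 + 1/k)·((z_{α/2} + z_β)/d)² = 1.400 × (2.634/0.64)².
n₁ = 1.400 × 16.94 = 23.7.
Round up: n₁ = 24, giving n₂ = 2.5 × 24 = 60.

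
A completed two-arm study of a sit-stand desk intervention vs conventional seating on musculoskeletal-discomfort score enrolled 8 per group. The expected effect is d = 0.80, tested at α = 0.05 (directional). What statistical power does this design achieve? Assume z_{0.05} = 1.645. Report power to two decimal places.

power ≈ 0.48

For two equal groups, power = Φ(d·√(n/2) − z_{α}).
d·√(n/2) = 0.80 × √(8/2) = 0.80 × 2.000 = 1.600.
z_β = 1.600 − 1.645 = -0.045.
Power = Φ(-0.045) = 0.482.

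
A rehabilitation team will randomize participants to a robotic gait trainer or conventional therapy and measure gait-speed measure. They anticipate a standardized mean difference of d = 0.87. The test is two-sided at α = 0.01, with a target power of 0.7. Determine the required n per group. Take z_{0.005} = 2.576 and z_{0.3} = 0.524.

n = 26 per group

For two independent groups with equal n: n = 2·((z_{α/2} + z_β) / d)².
z_{α/2} + z_β = 2.576 + 0.524 = 3.100.
n = 2 × (3.100 / 0.87)² = 2 × 3.563² = 2 × 12.70 = 25.4.
Round up to the next whole participant.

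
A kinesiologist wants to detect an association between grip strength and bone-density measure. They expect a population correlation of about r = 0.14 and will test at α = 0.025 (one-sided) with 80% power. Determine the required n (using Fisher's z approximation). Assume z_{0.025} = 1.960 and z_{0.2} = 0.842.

Fisher's z: C = ½·ln((1+r)/(1−r)) = ½·ln(1.3256) = 0.1409.
n = ((z_{α} + z_β)/C)² + 3.
(1.960 + 0.842) / 0.1409 = 2.802 / 0.1409 = 19.886.
n = 19.886² + 3 = 395.47 + 3 = 398.5.
Round up.

n = 399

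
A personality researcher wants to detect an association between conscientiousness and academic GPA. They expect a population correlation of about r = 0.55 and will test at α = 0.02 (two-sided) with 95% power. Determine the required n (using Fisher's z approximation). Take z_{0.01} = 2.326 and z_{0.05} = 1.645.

Fisher's z: C = ½·ln((1+r)/(1−r)) = ½·ln(3.4444) = 0.6184.
n = ((z_{α/2} + z_β)/C)² + 3.
(2.326 + 1.645) / 0.6184 = 3.971 / 0.6184 = 6.421.
n = 6.421² + 3 = 41.23 + 3 = 44.2.
Round up.

n = 45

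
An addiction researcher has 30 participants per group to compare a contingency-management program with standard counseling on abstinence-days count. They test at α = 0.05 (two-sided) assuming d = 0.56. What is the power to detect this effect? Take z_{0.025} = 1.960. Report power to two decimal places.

power ≈ 0.58

For two equal groups, power = Φ(d·√(n/2) − z_{α/2}).
d·√(n/2) = 0.56 × √(30/2) = 0.56 × 3.873 = 2.169.
z_β = 2.169 − 1.960 = 0.209.
Power = Φ(0.209) = 0.583.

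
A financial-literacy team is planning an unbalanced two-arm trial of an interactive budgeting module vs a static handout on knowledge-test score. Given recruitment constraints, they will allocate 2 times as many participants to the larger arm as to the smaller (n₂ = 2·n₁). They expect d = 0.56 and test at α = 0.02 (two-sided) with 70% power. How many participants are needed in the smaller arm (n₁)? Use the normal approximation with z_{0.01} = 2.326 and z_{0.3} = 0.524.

With allocation ratio k = n₂/n₁ = 2, Var(x̄₁−x̄₂) = σ²(1/n₁ + 1/(k·n₁)) = σ²·(k+1)/(k·n₁).
So n₁ = (1 + 1/k)·((z_{α/2} + z_β)/d)² = 1.500 × (2.850/0.56)².
n₁ = 1.500 × 25.90 = 38.9.
Round up: n₁ = 39, giving n₂ = 2 × 39 = 78.

n₁ = 39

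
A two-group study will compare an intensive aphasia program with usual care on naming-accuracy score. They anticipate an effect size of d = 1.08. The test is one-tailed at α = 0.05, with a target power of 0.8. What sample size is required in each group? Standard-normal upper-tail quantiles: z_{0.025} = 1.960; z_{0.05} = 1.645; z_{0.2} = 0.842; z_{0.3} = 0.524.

For two independent groups with equal n: n = 2·((z_{α} + z_β) / d)².
z_{α} + z_β = 1.645 + 0.842 = 2.487.
n = 2 × (2.487 / 1.08)² = 2 × 2.303² = 2 × 5.30 = 10.6.
Round up to the next whole participant.

n = 11 per group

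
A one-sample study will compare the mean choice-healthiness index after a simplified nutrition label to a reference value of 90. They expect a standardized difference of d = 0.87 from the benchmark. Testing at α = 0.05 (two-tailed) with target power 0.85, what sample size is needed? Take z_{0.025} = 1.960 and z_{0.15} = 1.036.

For a one-sample test: n = ((z_{α/2} + z_β) / d)².
z_{α/2} + z_β = 1.960 + 1.036 = 2.996.
n = (2.996 / 0.87)² = 3.444² = 11.86.
Round up.

n = 12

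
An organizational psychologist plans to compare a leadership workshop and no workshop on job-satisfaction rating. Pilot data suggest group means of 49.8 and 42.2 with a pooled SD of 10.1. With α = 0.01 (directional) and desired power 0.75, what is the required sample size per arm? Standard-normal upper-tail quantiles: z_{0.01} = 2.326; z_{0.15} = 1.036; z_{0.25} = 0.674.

n = 32 per group

Cohen's d = |M₁ − M₂| / SD_pooled = |49.8 − 42.2| / 10.1 = 7.6 / 10.1 = 0.752.
For two independent groups with equal n: n = 2·((z_{α} + z_β) / d)².
z_{α} + z_β = 2.326 + 0.674 = 3.000.
n = 2 × (3.000 / 0.752)² = 2 × 3.989² = 2 × 15.92 = 31.8.
Round up to the next whole participant.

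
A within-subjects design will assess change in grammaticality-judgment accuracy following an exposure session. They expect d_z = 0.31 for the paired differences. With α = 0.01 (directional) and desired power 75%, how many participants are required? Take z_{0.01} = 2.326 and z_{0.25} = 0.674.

For a paired (one-sample on differences) test: n = ((z_{α} + z_β) / d)².
z_{α} + z_β = 2.326 + 0.674 = 3.000.
n = (3.000 / 0.31)² = 9.677² = 93.65.
Round up.

n = 94 pairs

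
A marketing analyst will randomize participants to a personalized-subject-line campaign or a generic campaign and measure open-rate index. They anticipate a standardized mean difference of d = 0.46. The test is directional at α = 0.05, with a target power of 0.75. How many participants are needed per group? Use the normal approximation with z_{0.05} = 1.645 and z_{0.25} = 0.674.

For two independent groups with equal n: n = 2·((z_{α} + z_β) / d)².
z_{α} + z_β = 1.645 + 0.674 = 2.319.
n = 2 × (2.319 / 0.46)² = 2 × 5.041² = 2 × 25.41 = 50.8.
Round up to the next whole participant.

n = 51 per group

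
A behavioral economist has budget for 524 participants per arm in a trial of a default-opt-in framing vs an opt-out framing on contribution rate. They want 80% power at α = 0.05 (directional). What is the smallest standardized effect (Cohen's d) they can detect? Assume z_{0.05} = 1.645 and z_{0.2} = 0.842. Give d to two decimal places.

For two independent groups of n = 524 each: d_min = (z_{α} + z_β)·√(2/n).
z-sum = 1.645 + 0.842 = 2.487.
d_min = 2.487 × √(2/524) = 2.487 × 0.0618 = 0.154.

d_min ≈ 0.15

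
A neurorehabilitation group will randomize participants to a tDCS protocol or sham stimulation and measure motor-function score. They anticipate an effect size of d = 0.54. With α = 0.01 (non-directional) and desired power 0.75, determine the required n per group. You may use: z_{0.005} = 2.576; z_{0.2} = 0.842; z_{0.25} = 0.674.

n = 73 per group

For two independent groups with equal n: n = 2·((z_{α/2} + z_β) / d)².
z_{α/2} + z_β = 2.576 + 0.674 = 3.250.
n = 2 × (3.250 / 0.54)² = 2 × 6.019² = 2 × 36.22 = 72.4.
Round up to the next whole participant.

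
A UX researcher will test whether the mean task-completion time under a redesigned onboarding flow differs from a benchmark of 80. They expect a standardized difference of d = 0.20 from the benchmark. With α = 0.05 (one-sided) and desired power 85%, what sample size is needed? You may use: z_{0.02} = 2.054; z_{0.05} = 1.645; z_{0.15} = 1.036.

For a one-sample test: n = ((z_{α} + z_β) / d)².
z_{α} + z_β = 1.645 + 1.036 = 2.681.
n = (2.681 / 0.20)² = 13.405² = 179.69.
Round up.

n = 180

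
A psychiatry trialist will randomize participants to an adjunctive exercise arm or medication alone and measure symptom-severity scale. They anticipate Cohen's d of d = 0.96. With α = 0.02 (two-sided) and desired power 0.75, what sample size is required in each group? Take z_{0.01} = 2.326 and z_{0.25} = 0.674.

n = 20 per group

For two independent groups with equal n: n = 2·((z_{α/2} + z_β) / d)².
z_{α/2} + z_β = 2.326 + 0.674 = 3.000.
n = 2 × (3.000 / 0.96)² = 2 × 3.125² = 2 × 9.77 = 19.5.
Round up to the next whole participant.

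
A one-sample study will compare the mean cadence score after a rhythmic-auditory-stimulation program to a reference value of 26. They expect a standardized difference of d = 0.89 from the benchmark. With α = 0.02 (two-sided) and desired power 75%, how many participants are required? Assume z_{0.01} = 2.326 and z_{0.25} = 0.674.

n = 12

For a one-sample test: n = ((z_{α/2} + z_β) / d)².
z_{α/2} + z_β = 2.326 + 0.674 = 3.000.
n = (3.000 / 0.89)² = 3.371² = 11.36.
Round up.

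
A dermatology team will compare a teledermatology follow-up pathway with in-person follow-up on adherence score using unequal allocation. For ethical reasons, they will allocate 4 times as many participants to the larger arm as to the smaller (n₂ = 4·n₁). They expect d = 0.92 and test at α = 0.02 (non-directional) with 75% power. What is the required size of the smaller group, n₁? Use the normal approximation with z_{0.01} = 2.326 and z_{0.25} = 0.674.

n₁ = 14

With allocation ratio k = n₂/n₁ = 4, Var(x̄₁−x̄₂) = σ²(1/n₁ + 1/(k·n₁)) = σ²·(k+1)/(k·n₁).
So n₁ = (1 + 1/k)·((z_{α/2} + z_β)/d)² = 1.250 × (3.000/0.92)².
n₁ = 1.250 × 10.63 = 13.3.
Round up: n₁ = 14, giving n₂ = 4 × 14 = 56.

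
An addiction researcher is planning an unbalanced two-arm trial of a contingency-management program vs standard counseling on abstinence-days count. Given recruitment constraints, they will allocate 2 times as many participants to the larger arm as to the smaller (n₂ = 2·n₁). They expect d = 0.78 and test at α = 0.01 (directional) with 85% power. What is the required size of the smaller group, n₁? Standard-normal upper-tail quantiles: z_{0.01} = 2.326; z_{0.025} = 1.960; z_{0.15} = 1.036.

n₁ = 28

With allocation ratio k = n₂/n₁ = 2, Var(x̄₁−x̄₂) = σ²(1/n₁ + 1/(k·n₁)) = σ²·(k+1)/(k·n₁).
So n₁ = (1 + 1/k)·((z_{α} + z_β)/d)² = 1.500 × (3.362/0.78)².
n₁ = 1.500 × 18.58 = 27.9.
Round up: n₁ = 28, giving n₂ = 2 × 28 = 56.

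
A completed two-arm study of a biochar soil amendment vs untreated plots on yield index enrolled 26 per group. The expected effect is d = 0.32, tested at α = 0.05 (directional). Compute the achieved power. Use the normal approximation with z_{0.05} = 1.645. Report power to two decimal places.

power ≈ 0.31

For two equal groups, power = Φ(d·√(n/2) − z_{α}).
d·√(n/2) = 0.32 × √(26/2) = 0.32 × 3.606 = 1.154.
z_β = 1.154 − 1.645 = -0.491.
Power = Φ(-0.491) = 0.312.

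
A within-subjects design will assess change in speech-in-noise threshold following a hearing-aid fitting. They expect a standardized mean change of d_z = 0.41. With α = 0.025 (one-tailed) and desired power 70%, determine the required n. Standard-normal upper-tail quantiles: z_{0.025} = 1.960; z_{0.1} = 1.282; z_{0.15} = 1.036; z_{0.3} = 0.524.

n = 37 pairs

For a paired (one-sample on differences) test: n = ((z_{α} + z_β) / d)².
z_{α} + z_β = 1.960 + 0.524 = 2.484.
n = (2.484 / 0.41)² = 6.059² = 36.71.
Round up.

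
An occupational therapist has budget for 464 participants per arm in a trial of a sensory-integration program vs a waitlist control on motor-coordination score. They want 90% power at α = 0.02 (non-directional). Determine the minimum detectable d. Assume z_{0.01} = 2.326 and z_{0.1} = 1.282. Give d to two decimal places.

d_min ≈ 0.24

For two independent groups of n = 464 each: d_min = (z_{α/2} + z_β)·√(2/n).
z-sum = 2.326 + 1.282 = 3.608.
d_min = 3.608 × √(2/464) = 3.608 × 0.0657 = 0.237.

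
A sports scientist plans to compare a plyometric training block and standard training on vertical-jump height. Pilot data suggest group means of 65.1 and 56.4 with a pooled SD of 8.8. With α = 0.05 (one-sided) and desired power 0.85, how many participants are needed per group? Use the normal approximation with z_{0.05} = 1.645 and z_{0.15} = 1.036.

Cohen's d = |M₁ − M₂| / SD_pooled = |65.1 − 56.4| / 8.8 = 8.7 / 8.8 = 0.989.
For two independent groups with equal n: n = 2·((z_{α} + z_β) / d)².
z_{α} + z_β = 1.645 + 1.036 = 2.681.
n = 2 × (2.681 / 0.989)² = 2 × 2.711² = 2 × 7.35 = 14.7.
Round up to the next whole participant.

n = 15 per group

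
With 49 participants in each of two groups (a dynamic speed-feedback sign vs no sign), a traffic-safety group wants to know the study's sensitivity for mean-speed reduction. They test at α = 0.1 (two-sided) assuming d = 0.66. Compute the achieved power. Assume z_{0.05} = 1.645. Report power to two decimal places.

power ≈ 0.95

For two equal groups, power = Φ(d·√(n/2) − z_{α/2}).
d·√(n/2) = 0.66 × √(49/2) = 0.66 × 4.950 = 3.267.
z_β = 3.267 − 1.645 = 1.622.
Power = Φ(1.622) = 0.948.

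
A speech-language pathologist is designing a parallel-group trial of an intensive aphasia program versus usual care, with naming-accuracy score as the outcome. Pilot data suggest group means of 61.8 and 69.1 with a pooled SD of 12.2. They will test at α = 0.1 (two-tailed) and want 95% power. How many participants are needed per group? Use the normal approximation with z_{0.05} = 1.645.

Cohen's d = |M₁ − M₂| / SD_pooled = |61.8 − 69.1| / 12.2 = 7.3 / 12.2 = 0.598.
For two independent groups with equal n: n = 2·((z_{α/2} + z_β) / d)².
z_{α/2} + z_β = 1.645 + 1.645 = 3.290.
n = 2 × (3.290 / 0.598)² = 2 × 5.502² = 2 × 30.27 = 60.5.
Round up to the next whole participant.

n = 61 per group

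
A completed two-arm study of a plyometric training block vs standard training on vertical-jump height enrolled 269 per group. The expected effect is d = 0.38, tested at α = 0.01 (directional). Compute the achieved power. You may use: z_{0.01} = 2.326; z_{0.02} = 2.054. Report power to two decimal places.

For two equal groups, power = Φ(d·√(n/2) − z_{α}).
d·√(n/2) = 0.38 × √(269/2) = 0.38 × 11.597 = 4.407.
z_β = 4.407 − 2.326 = 2.081.
Power = Φ(2.081) = 0.981.

power ≈ 0.98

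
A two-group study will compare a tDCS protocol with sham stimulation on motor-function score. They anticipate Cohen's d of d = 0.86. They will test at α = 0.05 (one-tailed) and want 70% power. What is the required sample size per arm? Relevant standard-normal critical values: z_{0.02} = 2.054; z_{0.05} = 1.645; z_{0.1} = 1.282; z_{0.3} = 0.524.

For two independent groups with equal n: n = 2·((z_{α} + z_β) / d)².
z_{α} + z_β = 1.645 + 0.524 = 2.169.
n = 2 × (2.169 / 0.86)² = 2 × 2.522² = 2 × 6.36 = 12.7.
Round up to the next whole participant.

n = 13 per group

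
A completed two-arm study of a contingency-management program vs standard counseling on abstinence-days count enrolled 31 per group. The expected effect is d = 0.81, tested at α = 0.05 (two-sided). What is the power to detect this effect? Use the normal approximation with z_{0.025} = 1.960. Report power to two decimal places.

power ≈ 0.89

For two equal groups, power = Φ(d·√(n/2) − z_{α/2}).
d·√(n/2) = 0.81 × √(31/2) = 0.81 × 3.937 = 3.189.
z_β = 3.189 − 1.960 = 1.229.
Power = Φ(1.229) = 0.890.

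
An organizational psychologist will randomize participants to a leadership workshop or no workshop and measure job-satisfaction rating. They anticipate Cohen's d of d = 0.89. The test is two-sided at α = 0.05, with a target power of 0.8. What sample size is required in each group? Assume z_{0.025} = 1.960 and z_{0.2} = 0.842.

For two independent groups with equal n: n = 2·((z_{α/2} + z_β) / d)².
z_{α/2} + z_β = 1.960 + 0.842 = 2.802.
n = 2 × (2.802 / 0.89)² = 2 × 3.148² = 2 × 9.91 = 19.8.
Round up to the next whole participant.

n = 20 per group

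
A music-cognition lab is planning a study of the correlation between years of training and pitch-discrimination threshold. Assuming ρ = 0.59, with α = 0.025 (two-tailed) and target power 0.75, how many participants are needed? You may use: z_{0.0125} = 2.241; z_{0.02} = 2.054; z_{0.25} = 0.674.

n = 22

Fisher's z: C = ½·ln((1+r)/(1−r)) = ½·ln(3.8780) = 0.6777.
n = ((z_{α/2} + z_β)/C)² + 3.
(2.241 + 0.674) / 0.6777 = 2.915 / 0.6777 = 4.301.
n = 4.301² + 3 = 18.50 + 3 = 21.5.
Round up.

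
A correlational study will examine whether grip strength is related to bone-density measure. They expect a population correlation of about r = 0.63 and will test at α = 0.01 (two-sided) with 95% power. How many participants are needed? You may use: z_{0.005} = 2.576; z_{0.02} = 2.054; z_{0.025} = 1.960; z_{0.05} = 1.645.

Fisher's z: C = ½·ln((1+r)/(1−r)) = ½·ln(4.4054) = 0.7414.
n = ((z_{α/2} + z_β)/C)² + 3.
(2.576 + 1.645) / 0.7414 = 4.221 / 0.7414 = 5.693.
n = 5.693² + 3 = 32.41 + 3 = 35.4.
Round up.

n = 36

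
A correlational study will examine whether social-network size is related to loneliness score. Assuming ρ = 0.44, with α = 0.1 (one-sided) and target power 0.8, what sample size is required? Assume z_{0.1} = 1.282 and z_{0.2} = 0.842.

Fisher's z: C = ½·ln((1+r)/(1−r)) = ½·ln(2.5714) = 0.4722.
n = ((z_{α} + z_β)/C)² + 3.
(1.282 + 0.842) / 0.4722 = 2.124 / 0.4722 = 4.498.
n = 4.498² + 3 = 20.23 + 3 = 23.2.
Round up.

n = 24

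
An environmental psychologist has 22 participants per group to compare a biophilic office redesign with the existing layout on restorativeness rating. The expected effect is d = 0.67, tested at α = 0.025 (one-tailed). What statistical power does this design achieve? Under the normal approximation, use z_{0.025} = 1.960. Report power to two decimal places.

For two equal groups, power = Φ(d·√(n/2) − z_{α}).
d·√(n/2) = 0.67 × √(22/2) = 0.67 × 3.317 = 2.222.
z_β = 2.222 − 1.960 = 0.262.
Power = Φ(0.262) = 0.603.

power ≈ 0.60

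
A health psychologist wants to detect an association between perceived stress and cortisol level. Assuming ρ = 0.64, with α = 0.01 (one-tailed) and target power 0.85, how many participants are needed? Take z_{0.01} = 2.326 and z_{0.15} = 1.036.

Fisher's z: C = ½·ln((1+r)/(1−r)) = ½·ln(4.5556) = 0.7582.
n = ((z_{α} + z_β)/C)² + 3.
(2.326 + 1.036) / 0.7582 = 3.362 / 0.7582 = 4.434.
n = 4.434² + 3 = 19.66 + 3 = 22.7.
Round up.

n = 23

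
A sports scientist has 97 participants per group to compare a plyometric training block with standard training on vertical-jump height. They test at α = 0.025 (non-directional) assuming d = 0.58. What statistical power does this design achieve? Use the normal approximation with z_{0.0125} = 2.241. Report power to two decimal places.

For two equal groups, power = Φ(d·√(n/2) − z_{α/2}).
d·√(n/2) = 0.58 × √(97/2) = 0.58 × 6.964 = 4.039.
z_β = 4.039 − 2.241 = 1.798.
Power = Φ(1.798) = 0.964.

power ≈ 0.96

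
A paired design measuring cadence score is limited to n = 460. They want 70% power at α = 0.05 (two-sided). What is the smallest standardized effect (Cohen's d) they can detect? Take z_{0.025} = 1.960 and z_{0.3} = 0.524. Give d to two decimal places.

For a single sample (or paired design) of n = 460: d_min = (z_{α/2} + z_β)/√n.
z-sum = 1.960 + 0.524 = 2.484.
d_min = 2.484 / √460 = 2.484 / 21.448 = 0.116.

d_min ≈ 0.12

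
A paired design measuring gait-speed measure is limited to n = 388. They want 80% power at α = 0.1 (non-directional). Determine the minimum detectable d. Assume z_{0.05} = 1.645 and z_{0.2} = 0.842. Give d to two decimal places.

For a single sample (or paired design) of n = 388: d_min = (z_{α/2} + z_β)/√n.
z-sum = 1.645 + 0.842 = 2.487.
d_min = 2.487 / √388 = 2.487 / 19.698 = 0.126.

d_min ≈ 0.13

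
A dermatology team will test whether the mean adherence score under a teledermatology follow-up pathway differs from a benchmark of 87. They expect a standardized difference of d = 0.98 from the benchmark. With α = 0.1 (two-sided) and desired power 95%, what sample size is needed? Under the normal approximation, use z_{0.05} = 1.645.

For a one-sample test: n = ((z_{α/2} + z_β) / d)².
z_{α/2} + z_β = 1.645 + 1.645 = 3.290.
n = (3.290 / 0.98)² = 3.357² = 11.27.
Round up.

n = 12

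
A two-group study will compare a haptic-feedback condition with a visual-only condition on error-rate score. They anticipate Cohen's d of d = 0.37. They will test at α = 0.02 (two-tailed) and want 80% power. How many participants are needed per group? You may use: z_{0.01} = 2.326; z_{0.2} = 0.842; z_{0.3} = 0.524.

For two independent groups with equal n: n = 2·((z_{α/2} + z_β) / d)².
z_{α/2} + z_β = 2.326 + 0.842 = 3.168.
n = 2 × (3.168 / 0.37)² = 2 × 8.562² = 2 × 73.31 = 146.6.
Round up to the next whole participant.

n = 147 per group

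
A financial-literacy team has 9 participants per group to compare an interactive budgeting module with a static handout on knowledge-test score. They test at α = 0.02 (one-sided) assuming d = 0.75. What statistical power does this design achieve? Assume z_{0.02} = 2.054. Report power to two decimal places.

power ≈ 0.32

For two equal groups, power = Φ(d·√(n/2) − z_{α}).
d·√(n/2) = 0.75 × √(9/2) = 0.75 × 2.121 = 1.591.
z_β = 1.591 − 2.054 = -0.463.
Power = Φ(-0.463) = 0.322.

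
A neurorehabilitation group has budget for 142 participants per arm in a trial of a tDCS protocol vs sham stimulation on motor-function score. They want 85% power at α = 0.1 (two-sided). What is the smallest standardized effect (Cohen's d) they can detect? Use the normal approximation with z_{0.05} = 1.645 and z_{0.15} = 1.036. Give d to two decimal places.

d_min ≈ 0.32

For two independent groups of n = 142 each: d_min = (z_{α/2} + z_β)·√(2/n).
z-sum = 1.645 + 1.036 = 2.681.
d_min = 2.681 × √(2/142) = 2.681 × 0.1187 = 0.318.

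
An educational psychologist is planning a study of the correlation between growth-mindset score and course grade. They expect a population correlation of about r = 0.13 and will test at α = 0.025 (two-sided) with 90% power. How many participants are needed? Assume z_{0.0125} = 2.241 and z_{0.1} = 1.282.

n = 730

Fisher's z: C = ½·ln((1+r)/(1−r)) = ½·ln(1.2989) = 0.1307.
n = ((z_{α/2} + z_β)/C)² + 3.
(2.241 + 1.282) / 0.1307 = 3.523 / 0.1307 = 26.955.
n = 26.955² + 3 = 726.56 + 3 = 729.6.
Round up.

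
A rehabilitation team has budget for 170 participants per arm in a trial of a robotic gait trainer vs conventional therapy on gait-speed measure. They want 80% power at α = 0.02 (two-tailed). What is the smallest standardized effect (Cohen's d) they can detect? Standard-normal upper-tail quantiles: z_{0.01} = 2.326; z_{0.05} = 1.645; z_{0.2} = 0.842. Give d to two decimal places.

d_min ≈ 0.34

For two independent groups of n = 170 each: d_min = (z_{α/2} + z_β)·√(2/n).
z-sum = 2.326 + 0.842 = 3.168.
d_min = 3.168 × √(2/170) = 3.168 × 0.1085 = 0.344.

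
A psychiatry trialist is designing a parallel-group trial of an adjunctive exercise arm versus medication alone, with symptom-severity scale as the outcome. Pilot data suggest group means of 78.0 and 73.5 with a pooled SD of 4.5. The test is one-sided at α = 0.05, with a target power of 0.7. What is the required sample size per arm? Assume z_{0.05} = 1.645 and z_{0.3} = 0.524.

Cohen's d = |M₁ − M₂| / SD_pooled = |78.0 − 73.5| / 4.5 = 4.5 / 4.5 = 1.000.
For two independent groups with equal n: n = 2·((z_{α} + z_β) / d)².
z_{α} + z_β = 1.645 + 0.524 = 2.169.
n = 2 × (2.169 / 1.000)² = 2 × 2.169² = 2 × 4.70 = 9.4.
Round up to the next whole participant.

n = 10 per group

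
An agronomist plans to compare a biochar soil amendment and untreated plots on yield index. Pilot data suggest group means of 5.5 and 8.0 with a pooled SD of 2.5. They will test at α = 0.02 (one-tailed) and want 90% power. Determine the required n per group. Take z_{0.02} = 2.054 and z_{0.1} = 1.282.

n = 23 per group

Cohen's d = |M₁ − M₂| / SD_pooled = |5.5 − 8.0| / 2.5 = 2.5 / 2.5 = 1.000.
For two independent groups with equal n: n = 2·((z_{α} + z_β) / d)².
z_{α} + z_β = 2.054 + 1.282 = 3.336.
n = 2 × (3.336 / 1.000)² = 2 × 3.336² = 2 × 11.13 = 22.3.
Round up to the next whole participant.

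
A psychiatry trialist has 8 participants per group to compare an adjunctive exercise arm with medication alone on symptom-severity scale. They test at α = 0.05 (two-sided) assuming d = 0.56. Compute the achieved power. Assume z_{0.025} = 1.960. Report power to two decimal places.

For two equal groups, power = Φ(d·√(n/2) − z_{α/2}).
d·√(n/2) = 0.56 × √(8/2) = 0.56 × 2.000 = 1.120.
z_β = 1.120 − 1.960 = -0.840.
Power = Φ(-0.840) = 0.200.

power ≈ 0.20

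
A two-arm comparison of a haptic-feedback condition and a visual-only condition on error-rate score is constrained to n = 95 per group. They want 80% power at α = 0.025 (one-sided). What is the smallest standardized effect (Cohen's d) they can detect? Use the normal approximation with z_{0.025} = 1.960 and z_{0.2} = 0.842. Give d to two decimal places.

d_min ≈ 0.41

For two independent groups of n = 95 each: d_min = (z_{α} + z_β)·√(2/n).
z-sum = 1.960 + 0.842 = 2.802.
d_min = 2.802 × √(2/95) = 2.802 × 0.1451 = 0.407.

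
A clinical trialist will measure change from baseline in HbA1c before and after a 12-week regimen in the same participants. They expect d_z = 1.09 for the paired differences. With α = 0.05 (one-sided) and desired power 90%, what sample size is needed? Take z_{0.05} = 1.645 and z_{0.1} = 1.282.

n = 8 pairs

For a paired (one-sample on differences) test: n = ((z_{α} + z_β) / d)².
z_{α} + z_β = 1.645 + 1.282 = 2.927.
n = (2.927 / 1.09)² = 2.685² = 7.21.
Round up.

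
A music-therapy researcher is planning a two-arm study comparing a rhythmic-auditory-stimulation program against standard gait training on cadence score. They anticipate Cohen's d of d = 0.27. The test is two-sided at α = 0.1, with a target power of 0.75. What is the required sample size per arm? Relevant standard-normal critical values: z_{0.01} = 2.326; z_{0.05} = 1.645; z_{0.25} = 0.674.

n = 148 per group

For two independent groups with equal n: n = 2·((z_{α/2} + z_β) / d)².
z_{α/2} + z_β = 1.645 + 0.674 = 2.319.
n = 2 × (2.319 / 0.27)² = 2 × 8.589² = 2 × 73.77 = 147.5.
Round up to the next whole participant.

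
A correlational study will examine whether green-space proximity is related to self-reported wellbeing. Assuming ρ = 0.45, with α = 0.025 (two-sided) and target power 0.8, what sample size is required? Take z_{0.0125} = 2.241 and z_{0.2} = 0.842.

n = 44

Fisher's z: C = ½·ln((1+r)/(1−r)) = ½·ln(2.6364) = 0.4847.
n = ((z_{α/2} + z_β)/C)² + 3.
(2.241 + 0.842) / 0.4847 = 3.083 / 0.4847 = 6.361.
n = 6.361² + 3 = 40.46 + 3 = 43.5.
Round up.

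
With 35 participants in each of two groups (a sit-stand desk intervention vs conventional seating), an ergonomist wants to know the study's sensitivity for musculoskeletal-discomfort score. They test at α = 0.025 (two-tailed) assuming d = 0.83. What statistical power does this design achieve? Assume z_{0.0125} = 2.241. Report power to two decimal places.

power ≈ 0.89

For two equal groups, power = Φ(d·√(n/2) − z_{α/2}).
d·√(n/2) = 0.83 × √(35/2) = 0.83 × 4.183 = 3.472.
z_β = 3.472 − 2.241 = 1.231.
Power = Φ(1.231) = 0.891.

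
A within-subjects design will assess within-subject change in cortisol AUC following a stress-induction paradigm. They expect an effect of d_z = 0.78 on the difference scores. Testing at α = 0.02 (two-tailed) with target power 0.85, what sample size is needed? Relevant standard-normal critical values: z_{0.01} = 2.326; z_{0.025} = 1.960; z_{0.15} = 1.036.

n = 19 pairs

For a paired (one-sample on differences) test: n = ((z_{α/2} + z_β) / d)².
z_{α/2} + z_β = 2.326 + 1.036 = 3.362.
n = (3.362 / 0.78)² = 4.310² = 18.58.
Round up.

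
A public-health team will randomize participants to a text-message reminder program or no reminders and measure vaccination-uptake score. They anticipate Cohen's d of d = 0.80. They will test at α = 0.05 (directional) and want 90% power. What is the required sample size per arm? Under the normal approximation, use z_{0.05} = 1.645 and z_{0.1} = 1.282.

n = 27 per group

For two independent groups with equal n: n = 2·((z_{α} + z_β) / d)².
z_{α} + z_β = 1.645 + 1.282 = 2.927.
n = 2 × (2.927 / 0.80)² = 2 × 3.659² = 2 × 13.39 = 26.8.
Round up to the next whole participant.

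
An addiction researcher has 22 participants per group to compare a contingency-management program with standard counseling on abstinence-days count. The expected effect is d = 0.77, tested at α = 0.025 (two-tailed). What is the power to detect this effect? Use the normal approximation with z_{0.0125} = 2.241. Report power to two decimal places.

power ≈ 0.62

For two equal groups, power = Φ(d·√(n/2) − z_{α/2}).
d·√(n/2) = 0.77 × √(22/2) = 0.77 × 3.317 = 2.554.
z_β = 2.554 − 2.241 = 0.313.
Power = Φ(0.313) = 0.623.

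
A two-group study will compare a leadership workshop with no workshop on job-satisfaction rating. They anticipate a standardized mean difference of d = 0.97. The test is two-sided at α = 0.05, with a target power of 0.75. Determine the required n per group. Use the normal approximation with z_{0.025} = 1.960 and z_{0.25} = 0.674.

For two independent groups with equal n: n = 2·((z_{α/2} + z_β) / d)².
z_{α/2} + z_β = 1.960 + 0.674 = 2.634.
n = 2 × (2.634 / 0.97)² = 2 × 2.715² = 2 × 7.37 = 14.7.
Round up to the next whole participant.

n = 15 per group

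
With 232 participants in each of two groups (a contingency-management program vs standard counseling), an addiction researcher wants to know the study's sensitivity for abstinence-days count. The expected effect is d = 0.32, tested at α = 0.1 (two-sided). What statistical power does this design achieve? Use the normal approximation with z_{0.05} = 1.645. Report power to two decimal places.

power ≈ 0.96

For two equal groups, power = Φ(d·√(n/2) − z_{α/2}).
d·√(n/2) = 0.32 × √(232/2) = 0.32 × 10.770 = 3.447.
z_β = 3.447 − 1.645 = 1.802.
Power = Φ(1.802) = 0.964.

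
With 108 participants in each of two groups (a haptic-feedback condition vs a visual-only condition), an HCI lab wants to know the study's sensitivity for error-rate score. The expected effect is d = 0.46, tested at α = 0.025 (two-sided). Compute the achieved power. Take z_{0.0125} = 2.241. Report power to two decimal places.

power ≈ 0.87

For two equal groups, power = Φ(d·√(n/2) − z_{α/2}).
d·√(n/2) = 0.46 × √(108/2) = 0.46 × 7.348 = 3.380.
z_β = 3.380 − 2.241 = 1.139.
Power = Φ(1.139) = 0.873.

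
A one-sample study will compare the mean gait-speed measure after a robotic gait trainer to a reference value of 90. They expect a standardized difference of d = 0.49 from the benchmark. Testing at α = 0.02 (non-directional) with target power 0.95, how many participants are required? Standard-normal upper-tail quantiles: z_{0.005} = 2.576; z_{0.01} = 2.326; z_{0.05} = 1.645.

For a one-sample test: n = ((z_{α/2} + z_β) / d)².
z_{α/2} + z_β = 2.326 + 1.645 = 3.971.
n = (3.971 / 0.49)² = 8.104² = 65.68.
Round up.

n = 66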